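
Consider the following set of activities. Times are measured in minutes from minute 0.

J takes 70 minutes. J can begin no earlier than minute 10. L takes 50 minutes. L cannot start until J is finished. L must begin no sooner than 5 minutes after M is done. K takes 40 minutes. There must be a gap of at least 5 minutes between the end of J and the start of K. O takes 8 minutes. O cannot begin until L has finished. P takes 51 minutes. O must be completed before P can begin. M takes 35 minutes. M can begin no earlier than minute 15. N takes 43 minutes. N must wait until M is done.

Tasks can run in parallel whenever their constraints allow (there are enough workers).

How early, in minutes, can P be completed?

189

After its own release at minute 15, M can start at minute 15 and finishes at minute 50.
After its own release at minute 10, J can start at minute 10 and finishes at minute 80.
L has to wait for J (finishes minute 80); M (finishes minute 50, plus 5-minute gap → minute 55). The latest of these is minute 80, so L runs minute 80 to 80 + 50 = minute 130.
O cannot begin until L (finishes minute 130). It runs from minute 130 to 130 + 8 = minute 138.
P waits on O (finishes minute 138), so it starts at minute 138 and finishes at 138 + 51 = minute 189.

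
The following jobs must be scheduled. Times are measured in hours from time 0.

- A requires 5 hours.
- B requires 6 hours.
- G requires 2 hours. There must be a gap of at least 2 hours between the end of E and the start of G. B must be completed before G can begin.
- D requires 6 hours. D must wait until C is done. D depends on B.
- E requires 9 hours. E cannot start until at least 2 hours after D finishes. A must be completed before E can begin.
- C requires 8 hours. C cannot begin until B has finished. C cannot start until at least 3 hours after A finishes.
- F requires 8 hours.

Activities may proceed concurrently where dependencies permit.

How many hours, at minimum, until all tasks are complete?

37

F has no prerequisites, so it starts at hour 0 and finishes at hour 8.
B can start immediately at hour 0; it finishes at hour 6.
Nothing blocks A, so it runs from hour 0 to hour 5.
C cannot start until B (finishes hour 6); A (finishes hour 5, plus 3-hour gap → hour 8). The controlling bound is hour 8, so C finishes at 8 + 8 = hour 16.
D cannot start until C (finishes hour 16); B (finishes hour 6). The controlling bound is hour 16, so D finishes at 16 + 6 = hour 22.
E needs all of D (finishes hour 22, plus 2-hour gap → hour 24); A (finishes hour 5). That puts its earliest start at hour 24; it finishes at 24 + 9 = hour 33.
G cannot start until E (finishes hour 33, plus 2-hour gap → hour 35); B (finishes hour 6). The controlling bound is hour 35, so G finishes at 35 + 2 = hour 37.
All tasks are finished once the last one completes. Finish times: A at 5, B at 6, C at 16, D at 22, E at 33, F at 8, G at 37. The latest is hour 37.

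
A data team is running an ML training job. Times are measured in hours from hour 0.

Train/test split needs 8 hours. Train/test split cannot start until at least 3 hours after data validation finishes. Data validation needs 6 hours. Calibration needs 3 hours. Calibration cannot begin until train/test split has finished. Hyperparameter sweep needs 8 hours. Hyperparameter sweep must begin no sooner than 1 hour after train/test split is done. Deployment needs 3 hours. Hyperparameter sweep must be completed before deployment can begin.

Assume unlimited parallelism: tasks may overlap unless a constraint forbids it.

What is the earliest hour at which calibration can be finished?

Data validation has no prerequisites, so it starts at hour 0 and finishes at hour 6.
Train/test split cannot begin until data validation (finishes hour 6, plus 3-hour gap → hour 9). It runs from hour 9 to 9 + 8 = hour 17.
After train/test split (finishes hour 17), calibration can start at hour 17 and finishes at hour 20.

20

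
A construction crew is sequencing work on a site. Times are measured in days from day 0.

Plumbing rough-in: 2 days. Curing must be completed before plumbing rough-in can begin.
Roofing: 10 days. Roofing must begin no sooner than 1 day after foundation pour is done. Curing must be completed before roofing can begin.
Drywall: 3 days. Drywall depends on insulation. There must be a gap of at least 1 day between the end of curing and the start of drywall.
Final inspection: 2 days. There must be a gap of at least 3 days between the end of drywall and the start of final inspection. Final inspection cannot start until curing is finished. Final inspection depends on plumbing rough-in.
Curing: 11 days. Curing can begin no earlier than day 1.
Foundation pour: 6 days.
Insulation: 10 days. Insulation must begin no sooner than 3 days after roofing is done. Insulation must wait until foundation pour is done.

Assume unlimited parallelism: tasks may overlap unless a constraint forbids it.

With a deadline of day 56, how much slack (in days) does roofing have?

After its own release at day 1, curing can start at day 1 and finishes at day 12.
Foundation pour has no prerequisites, so it starts at day 0 and finishes at day 6.
For roofing: foundation pour (finishes day 6, plus 1-day gap → day 7); curing (finishes day 12). Taking the maximum gives a start of day 12, and it finishes at 12 + 10 = day 22.

Working backward from the deadline:
Nothing follows final inspection; the deadline of day 56 is its only limit. It must start by 56 − 2 = day 54.
Drywall has to be done before final inspection (must start by day 54, minus 3-day gap → day 51). That means finishing by day 51, i.e. starting by 51 − 3 = day 48.
Insulation has to be done before drywall (must start by day 48). That means finishing by day 48, i.e. starting by 48 − 10 = day 38.
Roofing must finish before insulation (must start by day 38, minus 3-day gap → day 35). With a 10-day duration, roofing must start by 35 − 10 = day 25.
So roofing can start as early as day 12 and as late as day 25, giving 25 − 12 = 13 days of slack.

13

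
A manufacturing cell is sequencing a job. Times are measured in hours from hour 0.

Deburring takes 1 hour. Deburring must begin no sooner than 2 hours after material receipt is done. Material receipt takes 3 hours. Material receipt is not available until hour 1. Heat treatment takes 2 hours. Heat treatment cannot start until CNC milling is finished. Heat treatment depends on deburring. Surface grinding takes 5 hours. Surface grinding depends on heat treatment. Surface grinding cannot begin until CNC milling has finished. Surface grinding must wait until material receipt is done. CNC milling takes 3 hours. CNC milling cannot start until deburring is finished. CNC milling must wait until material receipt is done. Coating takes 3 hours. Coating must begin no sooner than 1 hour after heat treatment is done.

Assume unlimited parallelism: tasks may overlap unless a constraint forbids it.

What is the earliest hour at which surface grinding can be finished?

After its own release at hour 1, material receipt can start at hour 1 and finishes at hour 4.
After material receipt (finishes hour 4, plus 2-hour gap → hour 6), deburring can start at hour 6 and finishes at hour 7.
CNC milling needs all of deburring (finishes hour 7); material receipt (finishes hour 4). That puts its earliest start at hour 7; it finishes at 7 + 3 = hour 10.
Heat treatment cannot start until CNC milling (finishes hour 10); deburring (finishes hour 7). The controlling bound is hour 10, so heat treatment finishes at 10 + 2 = hour 12.
Surface grinding needs all of heat treatment (finishes hour 12); CNC milling (finishes hour 10); material receipt (finishes hour 4). That puts its earliest start at hour 12; it finishes at 12 + 5 = hour 17.

17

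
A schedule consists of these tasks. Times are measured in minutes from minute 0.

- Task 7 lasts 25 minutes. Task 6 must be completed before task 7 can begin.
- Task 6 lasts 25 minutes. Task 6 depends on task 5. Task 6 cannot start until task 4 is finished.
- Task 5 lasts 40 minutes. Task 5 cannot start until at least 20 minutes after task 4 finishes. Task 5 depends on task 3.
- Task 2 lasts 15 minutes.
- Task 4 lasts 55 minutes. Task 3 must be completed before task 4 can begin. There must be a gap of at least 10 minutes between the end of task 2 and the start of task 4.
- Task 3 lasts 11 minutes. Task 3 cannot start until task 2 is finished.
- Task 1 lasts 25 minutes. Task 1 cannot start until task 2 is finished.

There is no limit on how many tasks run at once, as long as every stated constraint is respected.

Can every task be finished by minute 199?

Yes

Task 2 has no prerequisites, so it starts at minute 0 and finishes at minute 15.
After task 2 (finishes minute 15), task 3 can start at minute 15 and finishes at minute 26.
Task 4 needs all of task 3 (finishes minute 26); task 2 (finishes minute 15, plus 10-minute gap → minute 25). That puts its earliest start at minute 26; it finishes at 26 + 55 = minute 81.
Task 5 needs all of task 4 (finishes minute 81, plus 20-minute gap → minute 101); task 3 (finishes minute 26). That puts its earliest start at minute 101; it finishes at 101 + 40 = minute 141.
For task 6: task 5 (finishes minute 141); task 4 (finishes minute 81). Taking the maximum gives a start of minute 141, and it finishes at 141 + 25 = minute 166.
After task 6 (finishes minute 166), task 7 can start at minute 166 and finishes at minute 191.
Task 1 waits on task 2 (finishes minute 15), so it starts at minute 15 and finishes at 15 + 25 = minute 40.
Every task is finished by minute 191, which is no later than the deadline of 199, so the schedule is feasible.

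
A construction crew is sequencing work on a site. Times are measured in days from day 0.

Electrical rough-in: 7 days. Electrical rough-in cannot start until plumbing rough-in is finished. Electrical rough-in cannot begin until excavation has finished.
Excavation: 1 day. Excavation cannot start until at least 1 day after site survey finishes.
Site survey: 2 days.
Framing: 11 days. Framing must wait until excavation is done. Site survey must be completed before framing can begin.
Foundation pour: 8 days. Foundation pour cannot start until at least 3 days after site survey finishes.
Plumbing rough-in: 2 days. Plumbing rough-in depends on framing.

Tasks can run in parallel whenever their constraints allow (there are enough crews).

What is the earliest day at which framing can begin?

Site survey has no prerequisites, so it starts at day 0 and finishes at day 2.
Excavation cannot begin until site survey (finishes day 2, plus 1-day gap → day 3). It runs from day 3 to 3 + 1 = day 4.
Framing waits on excavation (finishes day 4); site survey (finishes day 2). The latest of these is day 4, which is the earliest framing can start.

4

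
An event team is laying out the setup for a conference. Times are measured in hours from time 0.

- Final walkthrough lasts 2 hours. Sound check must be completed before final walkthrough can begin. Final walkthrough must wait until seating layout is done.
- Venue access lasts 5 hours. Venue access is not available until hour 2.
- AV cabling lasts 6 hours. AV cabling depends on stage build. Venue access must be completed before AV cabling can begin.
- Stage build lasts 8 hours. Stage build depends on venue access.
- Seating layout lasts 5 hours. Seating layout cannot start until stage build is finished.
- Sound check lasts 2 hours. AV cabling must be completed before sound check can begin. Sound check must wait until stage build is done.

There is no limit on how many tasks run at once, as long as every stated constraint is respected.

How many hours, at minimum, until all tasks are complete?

25

Venue access cannot begin until its own release at hour 2. It runs from hour 2 to 2 + 5 = hour 7.
Stage build waits on venue access (finishes hour 7), so it starts at hour 7 and finishes at 7 + 8 = hour 15.
After stage build (finishes hour 15), seating layout can start at hour 15 and finishes at hour 20.
For AV cabling: stage build (finishes hour 15); venue access (finishes hour 7). Taking the maximum gives a start of hour 15, and it finishes at 15 + 6 = hour 21.
Sound check needs all of AV cabling (finishes hour 21); stage build (finishes hour 15). That puts its earliest start at hour 21; it finishes at 21 + 2 = hour 23.
Final walkthrough cannot start until sound check (finishes hour 23); seating layout (finishes hour 20). The controlling bound is hour 23, so final walkthrough finishes at 23 + 2 = hour 25.
All tasks are finished once the last one completes. Finish times: Venue access at 7, Stage build at 15, AV cabling at 21, Seating layout at 20, Sound check at 23, Final walkthrough at 25. The latest is hour 25.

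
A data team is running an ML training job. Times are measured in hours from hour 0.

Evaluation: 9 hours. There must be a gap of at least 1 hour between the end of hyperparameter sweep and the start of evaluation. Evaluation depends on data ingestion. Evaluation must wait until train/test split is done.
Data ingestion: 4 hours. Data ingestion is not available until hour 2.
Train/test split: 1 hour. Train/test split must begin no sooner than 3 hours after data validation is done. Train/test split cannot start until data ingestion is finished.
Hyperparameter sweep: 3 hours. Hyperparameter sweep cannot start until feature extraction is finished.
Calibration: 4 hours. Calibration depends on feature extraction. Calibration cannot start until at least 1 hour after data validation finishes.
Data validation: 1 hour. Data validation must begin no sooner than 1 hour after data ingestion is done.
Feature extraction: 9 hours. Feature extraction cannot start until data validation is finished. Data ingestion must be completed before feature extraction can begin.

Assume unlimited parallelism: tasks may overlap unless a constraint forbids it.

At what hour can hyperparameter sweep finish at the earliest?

20

Data ingestion cannot begin until its own release at hour 2. It runs from hour 2 to 2 + 4 = hour 6.
Data validation waits on data ingestion (finishes hour 6, plus 1-hour gap → hour 7), so it starts at hour 7 and finishes at 7 + 1 = hour 8.
For feature extraction: data validation (finishes hour 8); data ingestion (finishes hour 6). Taking the maximum gives a start of hour 8, and it finishes at 8 + 9 = hour 17.
After feature extraction (finishes hour 17), hyperparameter sweep can start at hour 17 and finishes at hour 20.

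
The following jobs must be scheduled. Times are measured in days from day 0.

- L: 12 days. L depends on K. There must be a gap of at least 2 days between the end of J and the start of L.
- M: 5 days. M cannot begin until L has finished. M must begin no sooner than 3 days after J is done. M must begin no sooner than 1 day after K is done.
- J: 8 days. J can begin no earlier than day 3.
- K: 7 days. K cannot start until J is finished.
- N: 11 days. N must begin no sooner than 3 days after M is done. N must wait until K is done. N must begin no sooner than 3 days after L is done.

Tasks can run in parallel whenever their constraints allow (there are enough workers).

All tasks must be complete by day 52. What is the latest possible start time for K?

14

N has no dependents, so it just needs to finish by day 52. Starting by 52 − 11 = day 41 achieves that.
M feeds into N (must start by day 41, minus 3-day gap → day 38); so M must finish by day 38 and therefore start by day 33.
L feeds M (must start by day 33); N (must start by day 41, minus 3-day gap → day 38). Taking the minimum, L must finish by day 33 and start by 33 − 12 = day 21.
K must finish in time for L (must start by day 21); M (must start by day 33, minus 1-day gap → day 32); N (must start by day 41). The tightest is day 21, so K must start by 21 − 7 = day 14.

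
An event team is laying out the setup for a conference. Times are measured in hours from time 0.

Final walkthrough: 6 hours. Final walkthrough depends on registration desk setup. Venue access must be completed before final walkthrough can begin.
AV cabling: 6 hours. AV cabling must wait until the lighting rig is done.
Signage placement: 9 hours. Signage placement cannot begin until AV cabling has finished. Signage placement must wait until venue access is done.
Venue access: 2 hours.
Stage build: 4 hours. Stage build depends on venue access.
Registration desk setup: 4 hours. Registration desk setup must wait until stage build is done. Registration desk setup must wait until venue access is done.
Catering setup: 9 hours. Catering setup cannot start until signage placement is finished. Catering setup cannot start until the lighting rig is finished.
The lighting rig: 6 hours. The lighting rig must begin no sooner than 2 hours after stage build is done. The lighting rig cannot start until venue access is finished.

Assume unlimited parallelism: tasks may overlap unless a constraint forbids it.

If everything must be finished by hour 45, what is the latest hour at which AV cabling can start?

21

Catering setup has no dependents, so it just needs to finish by hour 45. Starting by 45 − 9 = hour 36 achieves that.
Signage placement feeds into catering setup (must start by hour 36); so signage placement must finish by hour 36 and therefore start by hour 27.
Since signage placement (must start by hour 27) depends on it, AV cabling must finish by hour 27. Backing off its 6-hour duration gives a latest start of hour 21.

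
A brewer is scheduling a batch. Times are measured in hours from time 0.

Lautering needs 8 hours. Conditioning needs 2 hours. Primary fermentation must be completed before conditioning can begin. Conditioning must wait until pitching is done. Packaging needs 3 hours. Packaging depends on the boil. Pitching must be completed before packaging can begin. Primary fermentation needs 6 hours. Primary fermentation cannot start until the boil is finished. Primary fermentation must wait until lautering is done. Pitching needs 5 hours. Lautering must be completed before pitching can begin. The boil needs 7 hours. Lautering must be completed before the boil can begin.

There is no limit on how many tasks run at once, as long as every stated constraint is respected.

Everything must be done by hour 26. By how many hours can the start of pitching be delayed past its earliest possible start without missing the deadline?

10

Lautering has no prerequisites, so it starts at hour 0 and finishes at hour 8.
Pitching cannot begin until lautering (finishes hour 8). It runs from hour 8 to 8 + 5 = hour 13.

Working backward from the deadline:
Conditioning must finish by hour 26; it takes 2 hours, so it must start by 26 − 2 = hour 24.
Packaging must finish by hour 26; it takes 3 hours, so it must start by 26 − 3 = hour 23.
For pitching: conditioning (must start by hour 24); packaging (must start by hour 23). The most restrictive is hour 23; with a 5-hour duration, pitching must start by hour 18.
So pitching can start as early as hour 8 and as late as hour 18, giving 18 − 8 = 10 hours of slack.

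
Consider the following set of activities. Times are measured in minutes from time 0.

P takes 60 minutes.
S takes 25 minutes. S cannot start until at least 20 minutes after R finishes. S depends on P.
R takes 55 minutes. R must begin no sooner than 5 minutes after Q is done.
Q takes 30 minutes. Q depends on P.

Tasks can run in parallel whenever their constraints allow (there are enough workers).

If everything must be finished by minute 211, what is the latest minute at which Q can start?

S has no dependents, so it just needs to finish by minute 211. Starting by 211 − 25 = minute 186 achieves that.
R must finish before S (must start by minute 186, minus 20-minute gap → minute 166). With a 55-minute duration, R must start by 166 − 55 = minute 111.
Since R (must start by minute 111, minus 5-minute gap → minute 106) depends on it, Q must finish by minute 106. Backing off its 30-minute duration gives a latest start of minute 76.

76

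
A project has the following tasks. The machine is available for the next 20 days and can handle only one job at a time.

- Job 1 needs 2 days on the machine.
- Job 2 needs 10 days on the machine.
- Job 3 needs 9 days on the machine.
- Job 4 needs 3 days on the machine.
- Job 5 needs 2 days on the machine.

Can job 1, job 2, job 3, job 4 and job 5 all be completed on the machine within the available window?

Running back to back, the jobs need 2 + 10 + 9 + 3 + 2 = 26 days on the machine.
Since 26 > 20, they cannot all fit.

No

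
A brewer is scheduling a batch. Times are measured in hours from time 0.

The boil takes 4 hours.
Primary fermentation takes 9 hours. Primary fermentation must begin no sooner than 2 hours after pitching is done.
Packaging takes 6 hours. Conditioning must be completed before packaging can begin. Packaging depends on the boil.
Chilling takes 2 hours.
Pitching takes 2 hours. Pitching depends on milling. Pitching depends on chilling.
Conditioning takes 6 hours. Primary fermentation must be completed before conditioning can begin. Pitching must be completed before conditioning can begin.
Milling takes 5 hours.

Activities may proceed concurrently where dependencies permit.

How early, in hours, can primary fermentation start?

9

Chilling can start immediately at hour 0; it finishes at hour 2.
Milling has no prerequisites, so it starts at hour 0 and finishes at hour 5.
Pitching cannot start until milling (finishes hour 5); chilling (finishes hour 2). The controlling bound is hour 5, so pitching finishes at 5 + 2 = hour 7.
Primary fermentation waits on pitching (finishes hour 7, plus 2-hour gap → hour 9), so the earliest it can start is hour 9.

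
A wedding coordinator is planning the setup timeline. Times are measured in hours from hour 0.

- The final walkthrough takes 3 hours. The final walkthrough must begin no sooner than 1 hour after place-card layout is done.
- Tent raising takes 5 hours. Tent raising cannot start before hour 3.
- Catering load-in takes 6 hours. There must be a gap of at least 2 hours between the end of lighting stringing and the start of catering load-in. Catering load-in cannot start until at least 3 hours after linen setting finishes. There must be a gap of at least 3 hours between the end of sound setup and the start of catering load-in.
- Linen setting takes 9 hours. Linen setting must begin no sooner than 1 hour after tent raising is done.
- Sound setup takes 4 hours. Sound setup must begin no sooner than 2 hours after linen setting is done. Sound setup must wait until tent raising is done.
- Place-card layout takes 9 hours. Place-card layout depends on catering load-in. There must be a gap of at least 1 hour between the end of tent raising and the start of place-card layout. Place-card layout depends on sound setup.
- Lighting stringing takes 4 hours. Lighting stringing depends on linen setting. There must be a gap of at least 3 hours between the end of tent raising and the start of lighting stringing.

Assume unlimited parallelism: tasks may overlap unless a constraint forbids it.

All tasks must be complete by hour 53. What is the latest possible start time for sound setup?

The final walkthrough has no dependents, so it just needs to finish by hour 53. Starting by 53 − 3 = hour 50 achieves that.
Place-card layout must finish before the final walkthrough (must start by hour 50, minus 1-hour gap → hour 49). With a 9-hour duration, place-card layout must start by 49 − 9 = hour 40.
Since place-card layout (must start by hour 40) depends on it, catering load-in must finish by hour 40. Backing off its 6-hour duration gives a latest start of hour 34.
Sound setup has several dependents: catering load-in (must start by hour 34, minus 3-hour gap → hour 31); place-card layout (must start by hour 40). The earliest of those limits is hour 31, so sound setup must start by 31 − 4 = hour 27.

27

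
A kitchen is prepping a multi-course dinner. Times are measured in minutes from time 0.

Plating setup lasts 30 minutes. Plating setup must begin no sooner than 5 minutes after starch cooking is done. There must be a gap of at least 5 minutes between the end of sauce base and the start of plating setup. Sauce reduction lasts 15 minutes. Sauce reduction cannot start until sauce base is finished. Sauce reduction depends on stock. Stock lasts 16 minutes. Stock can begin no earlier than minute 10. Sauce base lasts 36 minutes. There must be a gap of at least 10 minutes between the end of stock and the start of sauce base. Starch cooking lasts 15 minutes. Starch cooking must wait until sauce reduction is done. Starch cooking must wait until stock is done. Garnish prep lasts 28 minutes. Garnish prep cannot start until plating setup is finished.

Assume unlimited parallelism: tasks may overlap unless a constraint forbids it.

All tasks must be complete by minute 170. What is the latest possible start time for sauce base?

41

To finish by minute 170, garnish prep (duration 28) must start no later than minute 142.
Plating setup must finish before garnish prep (must start by minute 142). With a 30-minute duration, plating setup must start by 142 − 30 = minute 112.
Since plating setup (must start by minute 112, minus 5-minute gap → minute 107) depends on it, starch cooking must finish by minute 107. Backing off its 15-minute duration gives a latest start of minute 92.
Sauce reduction feeds into starch cooking (must start by minute 92); so sauce reduction must finish by minute 92 and therefore start by minute 77.
Sauce base must finish in time for sauce reduction (must start by minute 77); plating setup (must start by minute 112, minus 5-minute gap → minute 107). The tightest is minute 77, so sauce base must start by 77 − 36 = minute 41.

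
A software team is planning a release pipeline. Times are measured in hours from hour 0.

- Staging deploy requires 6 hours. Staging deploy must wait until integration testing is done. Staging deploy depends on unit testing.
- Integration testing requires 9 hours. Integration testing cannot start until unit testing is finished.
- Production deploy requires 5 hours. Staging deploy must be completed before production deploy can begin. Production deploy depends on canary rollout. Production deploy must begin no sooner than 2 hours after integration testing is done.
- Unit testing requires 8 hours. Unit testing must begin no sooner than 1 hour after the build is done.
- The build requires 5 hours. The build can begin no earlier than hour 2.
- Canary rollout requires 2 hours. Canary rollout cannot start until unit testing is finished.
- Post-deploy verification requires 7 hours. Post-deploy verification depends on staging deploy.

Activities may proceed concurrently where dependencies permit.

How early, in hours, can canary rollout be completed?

18

The build cannot begin until its own release at hour 2. It runs from hour 2 to 2 + 5 = hour 7.
Unit testing cannot begin until the build (finishes hour 7, plus 1-hour gap → hour 8). It runs from hour 8 to 8 + 8 = hour 16.
Canary rollout waits on unit testing (finishes hour 16), so it starts at hour 16 and finishes at 16 + 2 = hour 18.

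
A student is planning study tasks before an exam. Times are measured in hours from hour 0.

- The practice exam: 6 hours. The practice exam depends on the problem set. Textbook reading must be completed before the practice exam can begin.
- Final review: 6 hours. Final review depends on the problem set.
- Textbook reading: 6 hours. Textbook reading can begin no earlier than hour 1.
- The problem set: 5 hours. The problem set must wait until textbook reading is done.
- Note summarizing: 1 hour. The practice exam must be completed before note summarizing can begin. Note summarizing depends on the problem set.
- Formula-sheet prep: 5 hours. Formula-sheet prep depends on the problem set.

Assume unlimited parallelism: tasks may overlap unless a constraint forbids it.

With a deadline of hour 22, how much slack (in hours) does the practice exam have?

After its own release at hour 1, textbook reading can start at hour 1 and finishes at hour 7.
The problem set cannot begin until textbook reading (finishes hour 7). It runs from hour 7 to 7 + 5 = hour 12.
For the practice exam: the problem set (finishes hour 12); textbook reading (finishes hour 7). Taking the maximum gives a start of hour 12, and it finishes at 12 + 6 = hour 18.

Working backward from the deadline:
Note summarizing has no dependents, so it just needs to finish by hour 22. Starting by 22 − 1 = hour 21 achieves that.
The practice exam has to be done before note summarizing (must start by hour 21). That means finishing by hour 21, i.e. starting by 21 − 6 = hour 15.
So the practice exam can start as early as hour 12 and as late as hour 15, giving 15 − 12 = 3 hours of slack.

3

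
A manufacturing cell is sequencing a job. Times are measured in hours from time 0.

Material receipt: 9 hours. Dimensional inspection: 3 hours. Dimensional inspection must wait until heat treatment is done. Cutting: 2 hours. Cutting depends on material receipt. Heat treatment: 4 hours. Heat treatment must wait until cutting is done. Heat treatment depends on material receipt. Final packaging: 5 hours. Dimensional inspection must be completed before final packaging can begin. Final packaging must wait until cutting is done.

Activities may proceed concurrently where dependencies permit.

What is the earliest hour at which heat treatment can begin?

Nothing blocks material receipt, so it runs from hour 0 to hour 9.
Cutting cannot begin until material receipt (finishes hour 9). It runs from hour 9 to 9 + 2 = hour 11.
Heat treatment waits on cutting (finishes hour 11); material receipt (finishes hour 9). The latest of these is hour 11, which is the earliest heat treatment can start.

11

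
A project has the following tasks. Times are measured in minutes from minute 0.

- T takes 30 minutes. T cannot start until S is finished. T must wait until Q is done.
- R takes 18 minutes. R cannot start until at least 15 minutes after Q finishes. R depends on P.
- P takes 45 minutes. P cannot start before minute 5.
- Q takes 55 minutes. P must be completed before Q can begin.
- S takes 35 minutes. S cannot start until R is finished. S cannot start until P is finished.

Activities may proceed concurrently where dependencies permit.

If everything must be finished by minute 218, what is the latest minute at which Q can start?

65

T has no dependents, so it just needs to finish by minute 218. Starting by 218 − 30 = minute 188 achieves that.
S must finish before T (must start by minute 188). With a 35-minute duration, S must start by 188 − 35 = minute 153.
R feeds into S (must start by minute 153); so R must finish by minute 153 and therefore start by minute 135.
Q feeds R (must start by minute 135, minus 15-minute gap → minute 120); T (must start by minute 188). Taking the minimum, Q must finish by minute 120 and start by 120 − 55 = minute 65.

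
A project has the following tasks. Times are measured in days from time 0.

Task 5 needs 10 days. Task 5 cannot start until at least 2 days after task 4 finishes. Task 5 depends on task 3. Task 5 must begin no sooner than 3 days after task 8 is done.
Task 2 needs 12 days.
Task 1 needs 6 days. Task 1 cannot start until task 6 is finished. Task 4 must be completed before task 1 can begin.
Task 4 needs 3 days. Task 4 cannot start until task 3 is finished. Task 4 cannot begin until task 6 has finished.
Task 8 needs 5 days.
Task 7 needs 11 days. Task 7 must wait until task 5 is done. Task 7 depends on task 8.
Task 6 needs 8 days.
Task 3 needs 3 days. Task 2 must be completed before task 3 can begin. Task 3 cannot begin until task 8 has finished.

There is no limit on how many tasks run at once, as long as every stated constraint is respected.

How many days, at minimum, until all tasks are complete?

Task 8 has no prerequisites, so it starts at day 0 and finishes at day 5.
Nothing blocks task 6, so it runs from day 0 to day 8.
Task 2 has no prerequisites, so it starts at day 0 and finishes at day 12.
Task 3 cannot start until task 2 (finishes day 12); task 8 (finishes day 5). The controlling bound is day 12, so task 3 finishes at 12 + 3 = day 15.
Task 4 has to wait for task 3 (finishes day 15); task 6 (finishes day 8). The latest of these is day 15, so task 4 runs day 15 to 15 + 3 = day 18.
Task 5 needs all of task 4 (finishes day 18, plus 2-day gap → day 20); task 3 (finishes day 15); task 8 (finishes day 5, plus 3-day gap → day 8). That puts its earliest start at day 20; it finishes at 20 + 10 = day 30.
Task 7 has to wait for task 5 (finishes day 30); task 8 (finishes day 5). The latest of these is day 30, so task 7 runs day 30 to 30 + 11 = day 41.
For task 1: task 6 (finishes day 8); task 4 (finishes day 18). Taking the maximum gives a start of day 18, and it finishes at 18 + 6 = day 24.
All tasks are finished once the last one completes. Finish times: Task 1 at 24, Task 2 at 12, Task 3 at 15, Task 4 at 18, Task 5 at 30, Task 6 at 8, Task 7 at 41, Task 8 at 5. The latest is day 41.

41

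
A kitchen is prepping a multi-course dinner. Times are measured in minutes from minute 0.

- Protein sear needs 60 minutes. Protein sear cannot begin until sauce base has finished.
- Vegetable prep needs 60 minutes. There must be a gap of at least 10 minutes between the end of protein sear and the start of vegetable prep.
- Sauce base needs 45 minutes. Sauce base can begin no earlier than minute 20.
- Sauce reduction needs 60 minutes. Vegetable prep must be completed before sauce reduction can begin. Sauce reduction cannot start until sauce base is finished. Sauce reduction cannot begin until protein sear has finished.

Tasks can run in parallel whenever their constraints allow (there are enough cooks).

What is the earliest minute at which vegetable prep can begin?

135

After its own release at minute 20, sauce base can start at minute 20 and finishes at minute 65.
Protein sear cannot begin until sauce base (finishes minute 65). It runs from minute 65 to 65 + 60 = minute 125.
Vegetable prep waits on protein sear (finishes minute 125, plus 10-minute gap → minute 135), so the earliest it can start is minute 135.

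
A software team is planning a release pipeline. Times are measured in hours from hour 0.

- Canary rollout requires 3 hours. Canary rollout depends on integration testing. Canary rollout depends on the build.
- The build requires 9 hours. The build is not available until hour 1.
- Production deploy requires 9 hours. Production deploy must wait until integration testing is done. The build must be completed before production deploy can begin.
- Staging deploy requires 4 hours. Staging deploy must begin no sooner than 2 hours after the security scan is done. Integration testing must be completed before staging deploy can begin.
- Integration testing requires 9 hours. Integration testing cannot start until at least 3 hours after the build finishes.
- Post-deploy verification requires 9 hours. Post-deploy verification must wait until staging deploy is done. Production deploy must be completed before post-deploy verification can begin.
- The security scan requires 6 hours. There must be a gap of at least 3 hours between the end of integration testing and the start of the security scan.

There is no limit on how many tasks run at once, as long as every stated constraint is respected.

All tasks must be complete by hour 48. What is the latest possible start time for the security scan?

Post-deploy verification has no dependents, so it just needs to finish by hour 48. Starting by 48 − 9 = hour 39 achieves that.
Staging deploy must finish before post-deploy verification (must start by hour 39). With a 4-hour duration, staging deploy must start by 39 − 4 = hour 35.
The security scan feeds into staging deploy (must start by hour 35, minus 2-hour gap → hour 33); so the security scan must finish by hour 33 and therefore start by hour 27.

27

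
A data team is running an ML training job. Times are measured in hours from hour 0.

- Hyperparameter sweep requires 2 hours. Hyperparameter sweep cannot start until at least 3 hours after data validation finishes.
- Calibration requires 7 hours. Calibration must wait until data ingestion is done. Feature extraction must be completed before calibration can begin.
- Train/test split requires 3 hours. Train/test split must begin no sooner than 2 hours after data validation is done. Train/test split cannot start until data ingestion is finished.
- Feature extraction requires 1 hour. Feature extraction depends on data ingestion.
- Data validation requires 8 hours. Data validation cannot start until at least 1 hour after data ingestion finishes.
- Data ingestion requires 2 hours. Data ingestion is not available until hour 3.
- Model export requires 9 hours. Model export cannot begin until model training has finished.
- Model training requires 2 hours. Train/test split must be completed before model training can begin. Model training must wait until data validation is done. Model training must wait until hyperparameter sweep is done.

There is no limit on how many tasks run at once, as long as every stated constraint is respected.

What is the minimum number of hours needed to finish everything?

30

Data ingestion waits on its own release at hour 3, so it starts at hour 3 and finishes at 3 + 2 = hour 5.
After data ingestion (finishes hour 5), feature extraction can start at hour 5 and finishes at hour 6.
Calibration has to wait for data ingestion (finishes hour 5); feature extraction (finishes hour 6). The latest of these is hour 6, so calibration runs hour 6 to 6 + 7 = hour 13.
Data validation cannot begin until data ingestion (finishes hour 5, plus 1-hour gap → hour 6). It runs from hour 6 to 6 + 8 = hour 14.
Hyperparameter sweep cannot begin until data validation (finishes hour 14, plus 3-hour gap → hour 17). It runs from hour 17 to 17 + 2 = hour 19.
Train/test split has to wait for data validation (finishes hour 14, plus 2-hour gap → hour 16); data ingestion (finishes hour 5). The latest of these is hour 16, so train/test split runs hour 16 to 16 + 3 = hour 19.
Model training cannot start until train/test split (finishes hour 19); data validation (finishes hour 14); hyperparameter sweep (finishes hour 19). The controlling bound is hour 19, so model training finishes at 19 + 2 = hour 21.
Model export waits on model training (finishes hour 21), so it starts at hour 21 and finishes at 21 + 9 = hour 30.
All tasks are finished once the last one completes. Finish times: Data ingestion at 5, Data validation at 14, Feature extraction at 6, Train/test split at 19, Hyperparameter sweep at 19, Model training at 21, Calibration at 13, Model export at 30. The latest is hour 30.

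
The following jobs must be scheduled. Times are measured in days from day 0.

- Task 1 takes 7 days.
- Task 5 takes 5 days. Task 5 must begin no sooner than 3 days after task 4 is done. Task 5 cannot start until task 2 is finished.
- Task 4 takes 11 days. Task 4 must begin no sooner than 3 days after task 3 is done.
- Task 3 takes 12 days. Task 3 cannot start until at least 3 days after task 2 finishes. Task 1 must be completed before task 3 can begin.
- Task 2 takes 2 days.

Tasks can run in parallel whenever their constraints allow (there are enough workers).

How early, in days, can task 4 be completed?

33

Task 2 can start immediately at day 0; it finishes at day 2.
Nothing blocks task 1, so it runs from day 0 to day 7.
For task 3: task 2 (finishes day 2, plus 3-day gap → day 5); task 1 (finishes day 7). Taking the maximum gives a start of day 7, and it finishes at 7 + 12 = day 19.
Task 4 waits on task 3 (finishes day 19, plus 3-day gap → day 22), so it starts at day 22 and finishes at 22 + 11 = day 33.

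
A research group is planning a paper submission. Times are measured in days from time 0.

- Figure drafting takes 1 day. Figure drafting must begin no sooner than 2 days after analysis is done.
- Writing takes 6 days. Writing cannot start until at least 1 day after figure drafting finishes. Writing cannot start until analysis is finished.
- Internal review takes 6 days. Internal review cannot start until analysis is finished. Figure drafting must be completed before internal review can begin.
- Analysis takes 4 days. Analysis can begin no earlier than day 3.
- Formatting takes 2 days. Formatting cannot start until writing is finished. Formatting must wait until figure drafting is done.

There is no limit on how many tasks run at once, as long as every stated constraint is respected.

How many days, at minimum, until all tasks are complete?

19

Analysis waits on its own release at day 3, so it starts at day 3 and finishes at 3 + 4 = day 7.
Figure drafting cannot begin until analysis (finishes day 7, plus 2-day gap → day 9). It runs from day 9 to 9 + 1 = day 10.
Internal review cannot start until analysis (finishes day 7); figure drafting (finishes day 10). The controlling bound is day 10, so internal review finishes at 10 + 6 = day 16.
Writing has to wait for figure drafting (finishes day 10, plus 1-day gap → day 11); analysis (finishes day 7). The latest of these is day 11, so writing runs day 11 to 11 + 6 = day 17.
Formatting has to wait for writing (finishes day 17); figure drafting (finishes day 10). The latest of these is day 17, so formatting runs day 17 to 17 + 2 = day 19.
All tasks are finished once the last one completes. Finish times: Analysis at 7, Figure drafting at 10, Writing at 17, Internal review at 16, Formatting at 19. The latest is day 19.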